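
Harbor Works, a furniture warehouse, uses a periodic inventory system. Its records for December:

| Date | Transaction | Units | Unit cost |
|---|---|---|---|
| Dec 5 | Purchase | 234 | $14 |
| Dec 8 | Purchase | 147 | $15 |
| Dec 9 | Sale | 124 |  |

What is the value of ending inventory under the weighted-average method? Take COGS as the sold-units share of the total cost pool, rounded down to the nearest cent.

Dec 9, sell 124: 124/381 × $5,481.00 → $1,783.84
Ending inventory (cost pool remaining) = $3,697.16
Check: goods available $5,481.00 = COGS $1,783.84 + ending $3,697.16

Ending inventory = $3,697.16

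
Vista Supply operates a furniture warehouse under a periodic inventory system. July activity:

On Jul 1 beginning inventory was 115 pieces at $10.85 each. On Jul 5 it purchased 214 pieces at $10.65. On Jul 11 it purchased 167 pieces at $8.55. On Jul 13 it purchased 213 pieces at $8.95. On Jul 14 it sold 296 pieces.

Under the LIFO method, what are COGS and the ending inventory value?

COGS = $2,616.00; ending inventory = $4,245.05

Jul 14, 296 sold [LIFO — newest first]: 213 @ $8.95 + 83 @ $8.55 = $2,616.00
Ending inventory: 115 @ $10.85 + 214 @ $10.65 + 84 @ $8.55 = $4,245.05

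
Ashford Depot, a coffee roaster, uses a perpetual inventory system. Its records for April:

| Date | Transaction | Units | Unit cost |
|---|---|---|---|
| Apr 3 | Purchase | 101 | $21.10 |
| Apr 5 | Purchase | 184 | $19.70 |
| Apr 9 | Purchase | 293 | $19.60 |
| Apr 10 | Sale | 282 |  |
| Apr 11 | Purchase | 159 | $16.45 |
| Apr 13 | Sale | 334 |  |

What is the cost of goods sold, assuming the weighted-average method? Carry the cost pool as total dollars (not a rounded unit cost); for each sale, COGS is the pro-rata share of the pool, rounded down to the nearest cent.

COGS = $11,852.70

After Apr 3: 101 on hand, pool $2,131.10 (≈ $21.1000 each)
After Apr 5: 285 on hand, pool $5,755.90 (≈ $20.1961 each)
After Apr 9: 578 on hand, pool $11,498.70 (≈ $19.8939 each)
Apr 10, sell 282: 282/578 × $11,498.70 → $5,610.09
After Apr 11: 455 on hand, pool $8,504.16 (≈ $18.6905 each)
Apr 13, sell 334: 334/455 × $8,504.16 → $6,242.61
Total COGS = $5,610.09 + $6,242.61 = $11,852.70
Ending inventory (cost pool remaining) = $2,261.55
Check: goods available $14,114.25 = COGS $11,852.70 + ending $2,261.55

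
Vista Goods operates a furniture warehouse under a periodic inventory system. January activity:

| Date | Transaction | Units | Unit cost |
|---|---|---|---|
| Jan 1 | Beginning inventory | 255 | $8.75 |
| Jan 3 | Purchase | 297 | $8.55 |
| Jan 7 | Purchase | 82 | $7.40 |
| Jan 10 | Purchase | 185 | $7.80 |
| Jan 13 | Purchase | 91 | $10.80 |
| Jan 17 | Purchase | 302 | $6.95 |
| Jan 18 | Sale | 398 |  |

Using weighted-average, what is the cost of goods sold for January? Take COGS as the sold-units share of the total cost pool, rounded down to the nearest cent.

COGS = $3,251.67

Jan 18, sell 398: 398/1212 × $9,902.10 → $3,251.67
Ending inventory (cost pool remaining) = $6,650.43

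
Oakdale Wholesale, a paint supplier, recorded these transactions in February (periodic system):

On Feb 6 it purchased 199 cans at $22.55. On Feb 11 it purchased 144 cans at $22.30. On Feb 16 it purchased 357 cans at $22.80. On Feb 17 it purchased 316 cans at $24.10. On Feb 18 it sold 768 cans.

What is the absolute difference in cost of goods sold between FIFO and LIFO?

$396.65

FIFO COGS: 199 @ $22.55 + 144 @ $22.30 + 357 @ $22.80 + 68 @ $24.10 = $17,477.05
LIFO COGS: 316 @ $24.10 + 357 @ $22.80 + 95 @ $22.30 = $17,873.70
Difference = |$17,477.05 − $17,873.70| = $396.65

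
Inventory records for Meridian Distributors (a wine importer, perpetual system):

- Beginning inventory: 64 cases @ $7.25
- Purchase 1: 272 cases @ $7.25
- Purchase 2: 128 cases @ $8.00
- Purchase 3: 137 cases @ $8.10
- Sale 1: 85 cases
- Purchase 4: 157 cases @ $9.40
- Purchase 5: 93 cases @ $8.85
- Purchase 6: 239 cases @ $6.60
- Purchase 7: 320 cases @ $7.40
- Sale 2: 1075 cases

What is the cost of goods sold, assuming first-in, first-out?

COGS = $8,963.95

Sale 1 (85) [FIFO — oldest first]: 64 @ $7.25 + 21 @ $7.25 = $616.25
Sale 2 (1075) [FIFO — oldest first]: 251 @ $7.25 + 128 @ $8.00 + 137 @ $8.10 + 157 @ $9.40 + 93 @ $8.85 + 239 @ $6.60 + 70 @ $7.40 = $8,347.70
Total COGS = $616.25 + $8,347.70 = $8,963.95
Ending inventory: 250 @ $7.40 = $1,850.00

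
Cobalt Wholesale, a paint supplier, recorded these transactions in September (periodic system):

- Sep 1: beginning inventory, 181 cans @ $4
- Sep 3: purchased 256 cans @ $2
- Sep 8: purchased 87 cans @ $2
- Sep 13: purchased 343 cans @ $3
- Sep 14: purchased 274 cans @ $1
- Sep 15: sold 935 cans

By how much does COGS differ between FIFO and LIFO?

$568

FIFO COGS: 181 @ $4 + 256 @ $2 + 87 @ $2 + 343 @ $3 + 68 @ $1 = $2,507
LIFO COGS: 274 @ $1 + 343 @ $3 + 87 @ $2 + 231 @ $2 = $1,939
Difference = |$2,507 − $1,939| = $568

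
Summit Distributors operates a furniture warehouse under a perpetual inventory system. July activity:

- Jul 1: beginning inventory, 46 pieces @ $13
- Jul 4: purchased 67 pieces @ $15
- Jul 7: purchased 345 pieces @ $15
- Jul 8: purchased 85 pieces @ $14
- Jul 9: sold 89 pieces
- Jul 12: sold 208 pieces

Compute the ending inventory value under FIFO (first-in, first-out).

Jul 9, 89 sold [FIFO — oldest first]: 46 @ $13 + 43 @ $15 = $1,243
Jul 12, 208 sold [FIFO — oldest first]: 24 @ $15 + 184 @ $15 = $3,120
Total COGS = $1,243 + $3,120 = $4,363
Ending inventory: 161 @ $15 + 85 @ $14 = $3,605

Ending inventory = $3,605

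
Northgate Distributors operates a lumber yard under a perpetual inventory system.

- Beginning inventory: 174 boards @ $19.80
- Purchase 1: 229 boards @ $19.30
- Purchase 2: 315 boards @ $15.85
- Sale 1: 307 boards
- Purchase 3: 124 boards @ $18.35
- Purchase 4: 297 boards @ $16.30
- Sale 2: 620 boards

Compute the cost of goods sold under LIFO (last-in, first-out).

COGS = $15,795.55

Sale 1 (307) [LIFO — newest first]: 307 @ $15.85 = $4,865.95
Sale 2 (620) [LIFO — newest first]: 297 @ $16.30 + 124 @ $18.35 + 8 @ $15.85 + 191 @ $19.30 = $10,929.60
Total COGS = $4,865.95 + $10,929.60 = $15,795.55
Ending inventory: 174 @ $19.80 + 38 @ $19.30 = $4,178.60
Check: goods available $19,974.15 = COGS $15,795.55 + ending $4,178.60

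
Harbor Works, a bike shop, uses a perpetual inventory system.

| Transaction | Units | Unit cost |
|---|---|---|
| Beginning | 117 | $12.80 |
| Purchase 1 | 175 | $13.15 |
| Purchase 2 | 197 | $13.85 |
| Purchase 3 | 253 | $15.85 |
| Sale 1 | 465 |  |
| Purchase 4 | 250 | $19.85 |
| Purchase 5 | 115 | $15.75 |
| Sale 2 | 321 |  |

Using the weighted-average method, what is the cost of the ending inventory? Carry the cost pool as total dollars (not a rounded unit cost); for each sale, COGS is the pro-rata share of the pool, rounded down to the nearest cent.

Ending inventory = $5,353.76

After Beginning: 117 on hand, pool $1,497.60 (≈ $12.8000 each)
After Purchase 1: 292 on hand, pool $3,798.85 (≈ $13.0098 each)
After Purchase 2: 489 on hand, pool $6,527.30 (≈ $13.3483 each)
After Purchase 3: 742 on hand, pool $10,537.35 (≈ $14.2013 each)
Sale 1, sell 465: 465/742 × $10,537.35 → $6,603.59
After Purchase 4: 527 on hand, pool $8,896.26 (≈ $16.8809 each)
After Purchase 5: 642 on hand, pool $10,707.51 (≈ $16.6784 each)
Sale 2, sell 321: 321/642 × $10,707.51 → $5,353.75
Total COGS = $6,603.59 + $5,353.75 = $11,957.34
Ending inventory (cost pool remaining) = $5,353.76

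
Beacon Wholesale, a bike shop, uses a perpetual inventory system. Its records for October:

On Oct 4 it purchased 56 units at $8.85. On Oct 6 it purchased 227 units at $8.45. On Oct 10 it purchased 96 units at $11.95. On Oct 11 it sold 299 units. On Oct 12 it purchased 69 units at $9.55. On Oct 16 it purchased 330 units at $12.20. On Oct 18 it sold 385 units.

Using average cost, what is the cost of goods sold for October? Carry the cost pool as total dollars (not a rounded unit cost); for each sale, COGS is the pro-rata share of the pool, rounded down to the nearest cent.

After Oct 4: 56 on hand, pool $495.60 (≈ $8.8500 each)
After Oct 6: 283 on hand, pool $2,413.75 (≈ $8.5292 each)
After Oct 10: 379 on hand, pool $3,560.95 (≈ $9.3956 each)
Oct 11, sell 299: 299/379 × $3,560.95 → $2,809.29
After Oct 12: 149 on hand, pool $1,410.61 (≈ $9.4672 each)
After Oct 16: 479 on hand, pool $5,436.61 (≈ $11.3499 each)
Oct 18, sell 385: 385/479 × $5,436.61 → $4,369.71
Total COGS = $2,809.29 + $4,369.71 = $7,179.00
Ending inventory (cost pool remaining) = $1,066.90
Check: goods available $8,245.90 = COGS $7,179.00 + ending $1,066.90

COGS = $7,179.00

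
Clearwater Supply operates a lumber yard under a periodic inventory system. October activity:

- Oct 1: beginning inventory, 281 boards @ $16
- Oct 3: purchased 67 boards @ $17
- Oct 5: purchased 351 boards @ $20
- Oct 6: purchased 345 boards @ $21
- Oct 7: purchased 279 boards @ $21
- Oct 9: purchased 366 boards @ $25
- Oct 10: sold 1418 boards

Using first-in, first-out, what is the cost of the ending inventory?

Oct 10, 1418 sold [FIFO — oldest first]: 281 @ $16 + 67 @ $17 + 351 @ $20 + 345 @ $21 + 279 @ $21 + 95 @ $25 = $28,134
Ending inventory: 271 @ $25 = $6,775
Check: goods available $34,909 = COGS $28,134 + ending $6,775

Ending inventory = $6,775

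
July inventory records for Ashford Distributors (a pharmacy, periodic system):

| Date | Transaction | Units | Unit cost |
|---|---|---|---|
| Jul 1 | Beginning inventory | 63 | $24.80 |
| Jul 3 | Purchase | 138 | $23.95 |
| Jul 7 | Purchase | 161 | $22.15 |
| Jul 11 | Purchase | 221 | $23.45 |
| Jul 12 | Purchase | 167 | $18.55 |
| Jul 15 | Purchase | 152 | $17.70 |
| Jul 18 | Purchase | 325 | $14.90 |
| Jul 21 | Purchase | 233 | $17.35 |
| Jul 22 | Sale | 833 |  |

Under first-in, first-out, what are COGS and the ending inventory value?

Jul 22, 833 sold [FIFO — oldest first]: 63 @ $24.80 + 138 @ $23.95 + 161 @ $22.15 + 221 @ $23.45 + 167 @ $18.55 + 83 @ $17.70 = $18,183.05
Ending inventory: 69 @ $17.70 + 325 @ $14.90 + 233 @ $17.35 = $10,106.35
Check: goods available $28,289.40 = COGS $18,183.05 + ending $10,106.35

COGS = $18,183.05; ending inventory = $10,106.35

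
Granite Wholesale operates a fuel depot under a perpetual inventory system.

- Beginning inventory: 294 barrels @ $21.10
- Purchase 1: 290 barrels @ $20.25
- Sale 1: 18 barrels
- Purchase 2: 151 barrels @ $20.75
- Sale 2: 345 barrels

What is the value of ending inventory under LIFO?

Ending inventory = $7,782.90

Sale 1 (18) [LIFO — newest first]: 18 @ $20.25 = $364.50
Sale 2 (345) [LIFO — newest first]: 151 @ $20.75 + 194 @ $20.25 = $7,061.75
Total COGS = $364.50 + $7,061.75 = $7,426.25
Ending inventory: 294 @ $21.10 + 78 @ $20.25 = $7,782.90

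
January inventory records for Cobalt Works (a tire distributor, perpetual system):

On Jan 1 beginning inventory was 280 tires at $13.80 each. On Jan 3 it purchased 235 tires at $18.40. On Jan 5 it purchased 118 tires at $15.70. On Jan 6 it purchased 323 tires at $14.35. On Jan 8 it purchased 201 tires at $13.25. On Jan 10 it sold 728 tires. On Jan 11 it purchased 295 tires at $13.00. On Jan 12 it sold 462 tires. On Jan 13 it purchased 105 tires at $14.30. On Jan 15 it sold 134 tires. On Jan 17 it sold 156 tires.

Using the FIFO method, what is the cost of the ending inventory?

Jan 10, 728 sold [FIFO — oldest first]: 280 @ $13.80 + 235 @ $18.40 + 118 @ $15.70 + 95 @ $14.35 = $11,403.85
Jan 12, 462 sold [FIFO — oldest first]: 228 @ $14.35 + 201 @ $13.25 + 33 @ $13.00 = $6,364.05
Jan 15, 134 sold [FIFO — oldest first]: 134 @ $13.00 = $1,742.00
Jan 17, 156 sold [FIFO — oldest first]: 128 @ $13.00 + 28 @ $14.30 = $2,064.40
Total COGS = $11,403.85 + $6,364.05 + $1,742.00 + $2,064.40 = $21,574.30
Ending inventory: 77 @ $14.30 = $1,101.10
Check: goods available $22,675.40 = COGS $21,574.30 + ending $1,101.10

Ending inventory = $1,101.10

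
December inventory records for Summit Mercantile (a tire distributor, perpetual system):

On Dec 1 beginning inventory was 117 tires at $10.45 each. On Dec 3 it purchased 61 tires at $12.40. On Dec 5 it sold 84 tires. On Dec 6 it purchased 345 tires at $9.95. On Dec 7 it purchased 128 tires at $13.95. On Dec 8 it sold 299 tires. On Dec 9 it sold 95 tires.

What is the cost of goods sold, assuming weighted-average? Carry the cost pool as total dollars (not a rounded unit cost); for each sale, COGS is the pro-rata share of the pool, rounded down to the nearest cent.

After Dec 1: 117 on hand, pool $1,222.65 (≈ $10.4500 each)
After Dec 3: 178 on hand, pool $1,979.05 (≈ $11.1183 each)
Dec 5, sell 84: 84/178 × $1,979.05 → $933.93
After Dec 6: 439 on hand, pool $4,477.87 (≈ $10.2002 each)
After Dec 7: 567 on hand, pool $6,263.47 (≈ $11.0467 each)
Dec 8, sell 299: 299/567 × $6,263.47 → $3,302.95
Dec 9, sell 95: 95/268 × $2,960.52 → $1,049.43
Total COGS = $933.93 + $3,302.95 + $1,049.43 = $5,286.31
Ending inventory (cost pool remaining) = $1,911.09
Check: goods available $7,197.40 = COGS $5,286.31 + ending $1,911.09

COGS = $5,286.31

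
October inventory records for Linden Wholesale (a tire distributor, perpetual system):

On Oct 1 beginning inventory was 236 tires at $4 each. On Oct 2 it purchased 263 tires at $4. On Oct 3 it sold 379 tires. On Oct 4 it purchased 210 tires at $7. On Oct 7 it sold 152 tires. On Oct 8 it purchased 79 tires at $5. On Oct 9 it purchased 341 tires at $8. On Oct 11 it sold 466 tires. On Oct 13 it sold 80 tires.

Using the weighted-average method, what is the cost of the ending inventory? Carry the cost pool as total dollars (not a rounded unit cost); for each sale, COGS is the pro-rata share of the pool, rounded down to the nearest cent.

After Oct 1: 236 on hand, pool $944.00 (≈ $4.0000 each)
After Oct 2: 499 on hand, pool $1,996.00 (≈ $4.0000 each)
Oct 3, sell 379: 379/499 × $1,996.00 → $1,516.00
After Oct 4: 330 on hand, pool $1,950.00 (≈ $5.9091 each)
Oct 7, sell 152: 152/330 × $1,950.00 → $898.18
After Oct 8: 257 on hand, pool $1,446.82 (≈ $5.6296 each)
After Oct 9: 598 on hand, pool $4,174.82 (≈ $6.9813 each)
Oct 11, sell 466: 466/598 × $4,174.82 → $3,253.28
Oct 13, sell 80: 80/132 × $921.54 → $558.50
Total COGS = $1,516.00 + $898.18 + $3,253.28 + $558.50 = $6,225.96
Ending inventory (cost pool remaining) = $363.04
Check: goods available $6,589.00 = COGS $6,225.96 + ending $363.04

Ending inventory = $363.04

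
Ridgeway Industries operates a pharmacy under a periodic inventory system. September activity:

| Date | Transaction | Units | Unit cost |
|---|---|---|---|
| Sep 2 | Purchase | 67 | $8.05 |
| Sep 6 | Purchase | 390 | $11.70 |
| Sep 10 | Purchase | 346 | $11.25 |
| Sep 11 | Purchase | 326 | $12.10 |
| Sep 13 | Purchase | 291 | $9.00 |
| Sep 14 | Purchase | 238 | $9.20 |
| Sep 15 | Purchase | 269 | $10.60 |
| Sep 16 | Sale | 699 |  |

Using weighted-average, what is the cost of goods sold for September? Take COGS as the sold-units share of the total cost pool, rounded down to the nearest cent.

Sep 16, sell 699: 699/1927 × $20,599.45 → $7,472.24
Ending inventory (cost pool remaining) = $13,127.21
Check: goods available $20,599.45 = COGS $7,472.24 + ending $13,127.21

COGS = $7,472.24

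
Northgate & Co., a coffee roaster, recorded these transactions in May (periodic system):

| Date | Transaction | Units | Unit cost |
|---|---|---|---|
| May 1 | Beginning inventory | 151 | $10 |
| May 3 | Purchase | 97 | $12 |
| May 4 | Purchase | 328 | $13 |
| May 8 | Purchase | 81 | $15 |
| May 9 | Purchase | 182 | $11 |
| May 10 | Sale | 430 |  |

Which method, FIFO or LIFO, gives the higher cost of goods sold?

LIFO

FIFO COGS: 151 @ $10 + 97 @ $12 + 182 @ $13 = $5,040
LIFO COGS: 182 @ $11 + 81 @ $15 + 167 @ $13 = $5,388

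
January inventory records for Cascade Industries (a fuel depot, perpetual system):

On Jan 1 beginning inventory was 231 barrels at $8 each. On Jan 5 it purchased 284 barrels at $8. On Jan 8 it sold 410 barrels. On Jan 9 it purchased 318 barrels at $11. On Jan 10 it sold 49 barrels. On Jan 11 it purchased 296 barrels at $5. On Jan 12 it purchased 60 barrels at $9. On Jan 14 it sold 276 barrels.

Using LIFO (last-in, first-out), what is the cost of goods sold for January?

Jan 8, 410 sold [LIFO — newest first]: 284 @ $8 + 126 @ $8 = $3,280
Jan 10, 49 sold [LIFO — newest first]: 49 @ $11 = $539
Jan 14, 276 sold [LIFO — newest first]: 60 @ $9 + 216 @ $5 = $1,620
Total COGS = $3,280 + $539 + $1,620 = $5,439
Ending inventory: 105 @ $8 + 269 @ $11 + 80 @ $5 = $4,199
Check: goods available $9,638 = COGS $5,439 + ending $4,199

COGS = $5,439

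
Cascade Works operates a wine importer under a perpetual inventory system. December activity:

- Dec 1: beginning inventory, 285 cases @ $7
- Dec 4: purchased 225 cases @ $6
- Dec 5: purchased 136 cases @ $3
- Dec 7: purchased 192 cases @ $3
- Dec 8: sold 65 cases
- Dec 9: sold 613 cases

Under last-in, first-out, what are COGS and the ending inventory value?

COGS = $3,209; ending inventory = $1,120

Dec 8, 65 sold [LIFO — newest first]: 65 @ $3 = $195
Dec 9, 613 sold [LIFO — newest first]: 127 @ $3 + 136 @ $3 + 225 @ $6 + 125 @ $7 = $3,014
Total COGS = $195 + $3,014 = $3,209
Ending inventory: 160 @ $7 = $1,120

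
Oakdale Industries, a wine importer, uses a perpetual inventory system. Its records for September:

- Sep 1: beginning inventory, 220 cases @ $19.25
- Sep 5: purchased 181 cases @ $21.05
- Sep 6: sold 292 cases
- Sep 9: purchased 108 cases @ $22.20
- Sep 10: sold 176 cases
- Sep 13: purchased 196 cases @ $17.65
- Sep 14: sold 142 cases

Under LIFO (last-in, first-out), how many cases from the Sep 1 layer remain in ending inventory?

41

Sep 6, 292 sold [LIFO — newest first]: 181 @ $21.05 + 111 @ $19.25 = $5,946.80
Sep 10, 176 sold [LIFO — newest first]: 108 @ $22.20 + 68 @ $19.25 = $3,706.60
Sep 14, 142 sold [LIFO — newest first]: 142 @ $17.65 = $2,506.30
Total COGS = $5,946.80 + $3,706.60 + $2,506.30 = $12,159.70
Ending inventory: 41 @ $19.25 + 54 @ $17.65 = $1,742.35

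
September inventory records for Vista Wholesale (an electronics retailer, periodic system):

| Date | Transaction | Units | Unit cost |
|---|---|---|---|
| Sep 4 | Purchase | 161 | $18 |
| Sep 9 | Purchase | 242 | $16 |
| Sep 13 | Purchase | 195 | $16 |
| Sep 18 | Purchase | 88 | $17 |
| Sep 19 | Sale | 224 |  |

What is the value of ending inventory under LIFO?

Ending inventory = $7,714

Sep 19, 224 sold [LIFO — newest first]: 88 @ $17 + 136 @ $16 = $3,672
Ending inventory: 161 @ $18 + 242 @ $16 + 59 @ $16 = $7,714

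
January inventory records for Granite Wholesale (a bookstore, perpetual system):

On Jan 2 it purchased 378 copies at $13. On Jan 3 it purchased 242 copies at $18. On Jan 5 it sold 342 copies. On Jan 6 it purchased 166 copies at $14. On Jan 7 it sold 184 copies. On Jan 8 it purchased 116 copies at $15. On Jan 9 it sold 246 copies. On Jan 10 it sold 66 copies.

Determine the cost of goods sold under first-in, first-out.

COGS = $12,374

Jan 5, 342 sold [FIFO — oldest first]: 342 @ $13 = $4,446
Jan 7, 184 sold [FIFO — oldest first]: 36 @ $13 + 148 @ $18 = $3,132
Jan 9, 246 sold [FIFO — oldest first]: 94 @ $18 + 152 @ $14 = $3,820
Jan 10, 66 sold [FIFO — oldest first]: 14 @ $14 + 52 @ $15 = $976
Total COGS = $4,446 + $3,132 + $3,820 + $976 = $12,374
Ending inventory: 64 @ $15 = $960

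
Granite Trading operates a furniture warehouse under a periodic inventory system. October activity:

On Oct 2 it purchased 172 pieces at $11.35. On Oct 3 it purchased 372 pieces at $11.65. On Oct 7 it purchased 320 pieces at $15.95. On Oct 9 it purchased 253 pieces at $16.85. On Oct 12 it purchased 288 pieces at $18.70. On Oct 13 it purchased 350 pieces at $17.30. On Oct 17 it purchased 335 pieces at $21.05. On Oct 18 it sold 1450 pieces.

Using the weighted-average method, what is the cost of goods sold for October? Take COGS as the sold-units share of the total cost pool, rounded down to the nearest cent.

COGS = $23,689.39

Oct 18, sell 1450: 1450/2090 × $34,145.40 → $23,689.39
Ending inventory (cost pool remaining) = $10,456.01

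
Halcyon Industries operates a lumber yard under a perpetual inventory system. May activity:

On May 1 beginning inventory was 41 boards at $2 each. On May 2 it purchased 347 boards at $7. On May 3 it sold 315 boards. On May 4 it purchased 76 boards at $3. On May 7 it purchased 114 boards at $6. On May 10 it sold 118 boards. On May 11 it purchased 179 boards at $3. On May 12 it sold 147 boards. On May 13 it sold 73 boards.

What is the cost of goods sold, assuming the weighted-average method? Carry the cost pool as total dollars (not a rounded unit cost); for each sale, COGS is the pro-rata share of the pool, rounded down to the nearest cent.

COGS = $3,542.61

After May 1: 41 on hand, pool $82.00 (≈ $2.0000 each)
After May 2: 388 on hand, pool $2,511.00 (≈ $6.4716 each)
May 3, sell 315: 315/388 × $2,511.00 → $2,038.56
After May 4: 149 on hand, pool $700.44 (≈ $4.7009 each)
After May 7: 263 on hand, pool $1,384.44 (≈ $5.2640 each)
May 10, sell 118: 118/263 × $1,384.44 → $621.15
After May 11: 324 on hand, pool $1,300.29 (≈ $4.0132 each)
May 12, sell 147: 147/324 × $1,300.29 → $589.94
May 13, sell 73: 73/177 × $710.35 → $292.96
Total COGS = $2,038.56 + $621.15 + $589.94 + $292.96 = $3,542.61
Ending inventory (cost pool remaining) = $417.39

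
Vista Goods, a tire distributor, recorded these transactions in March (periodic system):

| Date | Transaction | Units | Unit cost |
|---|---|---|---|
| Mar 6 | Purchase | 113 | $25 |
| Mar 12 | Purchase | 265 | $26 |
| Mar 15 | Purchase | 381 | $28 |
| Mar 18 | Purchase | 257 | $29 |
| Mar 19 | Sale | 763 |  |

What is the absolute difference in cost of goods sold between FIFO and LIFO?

$872

FIFO COGS: 113 @ $25 + 265 @ $26 + 381 @ $28 + 4 @ $29 = $20,499
LIFO COGS: 257 @ $29 + 381 @ $28 + 125 @ $26 = $21,371
Difference = |$20,499 − $21,371| = $872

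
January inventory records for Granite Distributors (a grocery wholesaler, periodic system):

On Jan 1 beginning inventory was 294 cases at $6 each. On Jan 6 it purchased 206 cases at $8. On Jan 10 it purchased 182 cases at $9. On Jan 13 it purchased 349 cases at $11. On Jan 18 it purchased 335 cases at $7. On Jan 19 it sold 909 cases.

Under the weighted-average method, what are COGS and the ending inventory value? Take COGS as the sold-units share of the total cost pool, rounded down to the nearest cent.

Jan 19, sell 909: 909/1366 × $11,234.00 → $7,475.62
Ending inventory (cost pool remaining) = $3,758.38

COGS = $7,475.62; ending inventory = $3,758.38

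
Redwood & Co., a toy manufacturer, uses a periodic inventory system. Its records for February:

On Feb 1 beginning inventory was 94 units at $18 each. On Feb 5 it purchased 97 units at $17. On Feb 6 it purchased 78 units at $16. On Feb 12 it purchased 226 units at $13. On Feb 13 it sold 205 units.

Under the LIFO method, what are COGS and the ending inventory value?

COGS = $2,665; ending inventory = $4,862

Feb 13, 205 sold [LIFO — newest first]: 205 @ $13 = $2,665
Ending inventory: 94 @ $18 + 97 @ $17 + 78 @ $16 + 21 @ $13 = $4,862
Check: goods available $7,527 = COGS $2,665 + ending $4,862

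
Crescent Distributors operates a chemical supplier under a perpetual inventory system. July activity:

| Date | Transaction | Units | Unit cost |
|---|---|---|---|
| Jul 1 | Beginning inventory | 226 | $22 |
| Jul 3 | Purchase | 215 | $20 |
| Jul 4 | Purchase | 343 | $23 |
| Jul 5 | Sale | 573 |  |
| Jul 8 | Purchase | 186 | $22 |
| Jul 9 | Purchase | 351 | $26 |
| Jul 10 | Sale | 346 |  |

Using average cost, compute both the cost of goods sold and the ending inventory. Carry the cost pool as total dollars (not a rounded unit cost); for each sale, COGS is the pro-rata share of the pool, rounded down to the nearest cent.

After Jul 1: 226 on hand, pool $4,972.00 (≈ $22.0000 each)
After Jul 3: 441 on hand, pool $9,272.00 (≈ $21.0249 each)
After Jul 4: 784 on hand, pool $17,161.00 (≈ $21.8890 each)
Jul 5, sell 573: 573/784 × $17,161.00 → $12,542.41
After Jul 8: 397 on hand, pool $8,710.59 (≈ $21.9410 each)
After Jul 9: 748 on hand, pool $17,836.59 (≈ $23.8457 each)
Jul 10, sell 346: 346/748 × $17,836.59 → $8,250.61
Total COGS = $12,542.41 + $8,250.61 = $20,793.02
Ending inventory (cost pool remaining) = $9,585.98

COGS = $20,793.02; ending inventory = $9,585.98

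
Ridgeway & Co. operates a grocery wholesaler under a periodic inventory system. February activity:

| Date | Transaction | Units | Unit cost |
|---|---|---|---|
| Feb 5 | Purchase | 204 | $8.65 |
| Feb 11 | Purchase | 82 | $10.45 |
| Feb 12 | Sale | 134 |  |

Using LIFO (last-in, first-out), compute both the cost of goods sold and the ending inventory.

COGS = $1,306.70; ending inventory = $1,314.80

Feb 12, 134 sold [LIFO — newest first]: 82 @ $10.45 + 52 @ $8.65 = $1,306.70
Ending inventory: 152 @ $8.65 = $1,314.80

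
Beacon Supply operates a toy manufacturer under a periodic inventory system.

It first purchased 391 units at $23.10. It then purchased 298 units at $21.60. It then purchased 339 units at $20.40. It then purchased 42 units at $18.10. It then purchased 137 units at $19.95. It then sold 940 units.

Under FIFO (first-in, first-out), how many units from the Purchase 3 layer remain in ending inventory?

Sale 1 (940) [FIFO — oldest first]: 391 @ $23.10 + 298 @ $21.60 + 251 @ $20.40 = $20,589.30
Ending inventory: 88 @ $20.40 + 42 @ $18.10 + 137 @ $19.95 = $5,288.55

88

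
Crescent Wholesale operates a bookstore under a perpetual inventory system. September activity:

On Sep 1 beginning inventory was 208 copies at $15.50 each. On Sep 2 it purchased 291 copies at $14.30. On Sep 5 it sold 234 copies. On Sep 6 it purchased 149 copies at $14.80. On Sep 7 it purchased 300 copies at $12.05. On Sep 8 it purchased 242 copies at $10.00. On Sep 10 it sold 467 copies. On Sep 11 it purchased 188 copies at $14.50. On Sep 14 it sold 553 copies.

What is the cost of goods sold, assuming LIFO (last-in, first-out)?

COGS = $16,429.50

Sep 5, 234 sold [LIFO — newest first]: 234 @ $14.30 = $3,346.20
Sep 10, 467 sold [LIFO — newest first]: 242 @ $10.00 + 225 @ $12.05 = $5,131.25
Sep 14, 553 sold [LIFO — newest first]: 188 @ $14.50 + 75 @ $12.05 + 149 @ $14.80 + 57 @ $14.30 + 84 @ $15.50 = $7,952.05
Total COGS = $3,346.20 + $5,131.25 + $7,952.05 = $16,429.50
Ending inventory: 124 @ $15.50 = $1,922.00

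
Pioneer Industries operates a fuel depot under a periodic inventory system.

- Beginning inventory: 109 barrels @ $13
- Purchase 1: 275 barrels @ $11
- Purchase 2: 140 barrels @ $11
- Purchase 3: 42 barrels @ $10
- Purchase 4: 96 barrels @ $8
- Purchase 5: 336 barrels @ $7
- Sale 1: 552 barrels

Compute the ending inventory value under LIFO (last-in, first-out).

Ending inventory = $5,124

Sale 1 (552) [LIFO — newest first]: 336 @ $7 + 96 @ $8 + 42 @ $10 + 78 @ $11 = $4,398
Ending inventory: 109 @ $13 + 275 @ $11 + 62 @ $11 = $5,124
Check: goods available $9,522 = COGS $4,398 + ending $5,124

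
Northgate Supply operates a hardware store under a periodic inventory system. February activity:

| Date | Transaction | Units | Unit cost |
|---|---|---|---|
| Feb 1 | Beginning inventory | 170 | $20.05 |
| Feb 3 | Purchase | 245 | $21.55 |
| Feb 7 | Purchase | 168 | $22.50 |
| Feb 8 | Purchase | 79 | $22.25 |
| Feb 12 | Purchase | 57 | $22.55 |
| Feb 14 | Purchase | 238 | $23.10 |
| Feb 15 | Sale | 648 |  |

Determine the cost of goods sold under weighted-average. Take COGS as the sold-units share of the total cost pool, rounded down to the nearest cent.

Feb 15, sell 648: 648/957 × $21,009.15 → $14,225.63
Ending inventory (cost pool remaining) = $6,783.52

COGS = $14,225.63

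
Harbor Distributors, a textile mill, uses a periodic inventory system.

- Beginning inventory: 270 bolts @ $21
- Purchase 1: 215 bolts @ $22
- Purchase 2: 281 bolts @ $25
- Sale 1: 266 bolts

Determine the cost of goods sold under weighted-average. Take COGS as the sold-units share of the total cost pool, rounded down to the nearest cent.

Sale 1, sell 266: 266/766 × $17,425.00 → $6,050.97
Ending inventory (cost pool remaining) = $11,374.03

COGS = $6,050.97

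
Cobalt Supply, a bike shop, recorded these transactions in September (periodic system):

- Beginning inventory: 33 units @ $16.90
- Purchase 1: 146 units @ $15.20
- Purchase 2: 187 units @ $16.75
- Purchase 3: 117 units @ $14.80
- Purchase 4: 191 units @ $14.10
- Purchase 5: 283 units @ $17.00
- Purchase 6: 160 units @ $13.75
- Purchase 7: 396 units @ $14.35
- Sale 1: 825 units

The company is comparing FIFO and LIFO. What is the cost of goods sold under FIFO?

COGS = $12,900.85

FIFO COGS: 33 @ $16.90 + 146 @ $15.20 + 187 @ $16.75 + 117 @ $14.80 + 191 @ $14.10 + 151 @ $17.00 = $12,900.85
LIFO COGS: 396 @ $14.35 + 160 @ $13.75 + 269 @ $17.00 = $12,455.60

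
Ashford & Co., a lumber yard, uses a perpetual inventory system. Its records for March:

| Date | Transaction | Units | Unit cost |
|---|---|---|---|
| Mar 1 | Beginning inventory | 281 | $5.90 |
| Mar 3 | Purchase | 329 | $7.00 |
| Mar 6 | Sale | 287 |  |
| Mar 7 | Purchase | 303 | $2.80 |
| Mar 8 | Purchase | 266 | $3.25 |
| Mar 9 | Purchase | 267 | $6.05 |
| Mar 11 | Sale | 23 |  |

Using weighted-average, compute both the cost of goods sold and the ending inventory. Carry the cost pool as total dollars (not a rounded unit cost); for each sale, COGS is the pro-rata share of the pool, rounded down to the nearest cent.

COGS = $1,971.23; ending inventory = $5,317.92

After Mar 1: 281 on hand, pool $1,657.90 (≈ $5.9000 each)
After Mar 3: 610 on hand, pool $3,960.90 (≈ $6.4933 each)
Mar 6, sell 287: 287/610 × $3,960.90 → $1,863.57
After Mar 7: 626 on hand, pool $2,945.73 (≈ $4.7056 each)
After Mar 8: 892 on hand, pool $3,810.23 (≈ $4.2716 each)
After Mar 9: 1159 on hand, pool $5,425.58 (≈ $4.6813 each)
Mar 11, sell 23: 23/1159 × $5,425.58 → $107.66
Total COGS = $1,863.57 + $107.66 = $1,971.23
Ending inventory (cost pool remaining) = $5,317.92
Check: goods available $7,289.15 = COGS $1,971.23 + ending $5,317.92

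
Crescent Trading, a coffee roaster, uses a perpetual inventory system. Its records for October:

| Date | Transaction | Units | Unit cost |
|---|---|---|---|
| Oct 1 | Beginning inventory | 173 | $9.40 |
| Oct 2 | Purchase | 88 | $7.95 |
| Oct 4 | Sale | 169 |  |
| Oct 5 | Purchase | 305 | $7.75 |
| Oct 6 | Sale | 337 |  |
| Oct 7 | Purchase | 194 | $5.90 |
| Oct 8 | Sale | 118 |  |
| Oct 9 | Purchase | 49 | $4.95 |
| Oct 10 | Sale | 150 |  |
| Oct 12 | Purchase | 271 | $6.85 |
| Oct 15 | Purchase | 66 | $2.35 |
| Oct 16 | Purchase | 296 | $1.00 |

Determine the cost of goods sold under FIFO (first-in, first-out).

COGS = $5,903.45

Oct 4, 169 sold [FIFO — oldest first]: 169 @ $9.40 = $1,588.60
Oct 6, 337 sold [FIFO — oldest first]: 4 @ $9.40 + 88 @ $7.95 + 245 @ $7.75 = $2,635.95
Oct 8, 118 sold [FIFO — oldest first]: 60 @ $7.75 + 58 @ $5.90 = $807.20
Oct 10, 150 sold [FIFO — oldest first]: 136 @ $5.90 + 14 @ $4.95 = $871.70
Total COGS = $1,588.60 + $2,635.95 + $807.20 + $871.70 = $5,903.45
Ending inventory: 35 @ $4.95 + 271 @ $6.85 + 66 @ $2.35 + 296 @ $1.00 = $2,480.70
Check: goods available $8,384.15 = COGS $5,903.45 + ending $2,480.70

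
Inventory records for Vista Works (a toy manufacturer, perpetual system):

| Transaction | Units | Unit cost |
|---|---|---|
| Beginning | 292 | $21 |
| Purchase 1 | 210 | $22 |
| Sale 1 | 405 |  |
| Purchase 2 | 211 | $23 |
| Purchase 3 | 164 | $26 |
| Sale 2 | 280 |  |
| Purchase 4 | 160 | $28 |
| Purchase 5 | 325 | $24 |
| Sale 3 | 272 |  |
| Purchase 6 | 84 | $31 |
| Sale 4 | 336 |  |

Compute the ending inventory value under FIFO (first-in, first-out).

Sale 1 (405) [FIFO — oldest first]: 292 @ $21 + 113 @ $22 = $8,618
Sale 2 (280) [FIFO — oldest first]: 97 @ $22 + 183 @ $23 = $6,343
Sale 3 (272) [FIFO — oldest first]: 28 @ $23 + 164 @ $26 + 80 @ $28 = $7,148
Sale 4 (336) [FIFO — oldest first]: 80 @ $28 + 256 @ $24 = $8,384
Total COGS = $8,618 + $6,343 + $7,148 + $8,384 = $30,493
Ending inventory: 69 @ $24 + 84 @ $31 = $4,260

Ending inventory = $4,260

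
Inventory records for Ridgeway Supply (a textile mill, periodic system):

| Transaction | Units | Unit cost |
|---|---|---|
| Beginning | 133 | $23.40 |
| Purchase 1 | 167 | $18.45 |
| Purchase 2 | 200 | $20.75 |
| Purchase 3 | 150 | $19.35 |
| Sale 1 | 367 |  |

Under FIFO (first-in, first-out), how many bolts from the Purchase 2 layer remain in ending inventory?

Sale 1 (367) [FIFO — oldest first]: 133 @ $23.40 + 167 @ $18.45 + 67 @ $20.75 = $7,583.60
Ending inventory: 133 @ $20.75 + 150 @ $19.35 = $5,662.25
Check: goods available $13,245.85 = COGS $7,583.60 + ending $5,662.25

133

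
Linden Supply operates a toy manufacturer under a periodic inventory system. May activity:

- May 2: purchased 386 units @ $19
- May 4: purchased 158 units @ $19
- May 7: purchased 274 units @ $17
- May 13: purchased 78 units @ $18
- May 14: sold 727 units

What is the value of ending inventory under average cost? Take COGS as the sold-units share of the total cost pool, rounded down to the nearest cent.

May 14, sell 727: 727/896 × $16,398.00 → $13,305.07
Ending inventory (cost pool remaining) = $3,092.93

Ending inventory = $3,092.93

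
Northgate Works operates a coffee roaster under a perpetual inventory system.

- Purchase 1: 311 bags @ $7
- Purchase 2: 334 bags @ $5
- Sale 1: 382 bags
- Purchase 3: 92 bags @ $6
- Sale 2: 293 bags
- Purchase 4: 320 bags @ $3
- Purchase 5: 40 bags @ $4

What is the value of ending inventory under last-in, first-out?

Ending inventory = $1,554

Sale 1 (382) [LIFO — newest first]: 334 @ $5 + 48 @ $7 = $2,006
Sale 2 (293) [LIFO — newest first]: 92 @ $6 + 201 @ $7 = $1,959
Total COGS = $2,006 + $1,959 = $3,965
Ending inventory: 62 @ $7 + 320 @ $3 + 40 @ $4 = $1,554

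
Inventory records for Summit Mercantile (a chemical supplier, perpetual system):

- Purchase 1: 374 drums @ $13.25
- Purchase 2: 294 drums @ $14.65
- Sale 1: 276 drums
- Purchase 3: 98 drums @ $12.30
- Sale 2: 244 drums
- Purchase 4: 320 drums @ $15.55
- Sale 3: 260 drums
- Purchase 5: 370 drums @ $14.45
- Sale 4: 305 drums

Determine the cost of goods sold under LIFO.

COGS = $15,658.75

Sale 1 (276) [LIFO — newest first]: 276 @ $14.65 = $4,043.40
Sale 2 (244) [LIFO — newest first]: 98 @ $12.30 + 18 @ $14.65 + 128 @ $13.25 = $3,165.10
Sale 3 (260) [LIFO — newest first]: 260 @ $15.55 = $4,043.00
Sale 4 (305) [LIFO — newest first]: 305 @ $14.45 = $4,407.25
Total COGS = $4,043.40 + $3,165.10 + $4,043.00 + $4,407.25 = $15,658.75
Ending inventory: 246 @ $13.25 + 60 @ $15.55 + 65 @ $14.45 = $5,131.75
Check: goods available $20,790.50 = COGS $15,658.75 + ending $5,131.75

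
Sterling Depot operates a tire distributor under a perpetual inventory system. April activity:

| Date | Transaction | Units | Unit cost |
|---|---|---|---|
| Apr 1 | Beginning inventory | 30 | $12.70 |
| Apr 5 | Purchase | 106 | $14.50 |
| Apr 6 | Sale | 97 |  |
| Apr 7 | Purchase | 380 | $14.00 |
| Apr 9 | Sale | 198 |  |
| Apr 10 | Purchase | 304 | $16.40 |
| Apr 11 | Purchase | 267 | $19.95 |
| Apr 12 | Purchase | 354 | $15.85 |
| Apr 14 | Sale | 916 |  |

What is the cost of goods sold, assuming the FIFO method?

COGS = $19,515.65

Apr 6, 97 sold [FIFO — oldest first]: 30 @ $12.70 + 67 @ $14.50 = $1,352.50
Apr 9, 198 sold [FIFO — oldest first]: 39 @ $14.50 + 159 @ $14.00 = $2,791.50
Apr 14, 916 sold [FIFO — oldest first]: 221 @ $14.00 + 304 @ $16.40 + 267 @ $19.95 + 124 @ $15.85 = $15,371.65
Total COGS = $1,352.50 + $2,791.50 + $15,371.65 = $19,515.65
Ending inventory: 230 @ $15.85 = $3,645.50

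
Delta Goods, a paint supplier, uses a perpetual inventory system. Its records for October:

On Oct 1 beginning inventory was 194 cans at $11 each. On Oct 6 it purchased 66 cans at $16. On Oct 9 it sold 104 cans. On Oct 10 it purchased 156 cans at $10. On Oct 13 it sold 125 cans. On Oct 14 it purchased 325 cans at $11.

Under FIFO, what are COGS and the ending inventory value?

COGS = $2,694; ending inventory = $5,631

Oct 9, 104 sold [FIFO — oldest first]: 104 @ $11 = $1,144
Oct 13, 125 sold [FIFO — oldest first]: 90 @ $11 + 35 @ $16 = $1,550
Total COGS = $1,144 + $1,550 = $2,694
Ending inventory: 31 @ $16 + 156 @ $10 + 325 @ $11 = $5,631
Check: goods available $8,325 = COGS $2,694 + ending $5,631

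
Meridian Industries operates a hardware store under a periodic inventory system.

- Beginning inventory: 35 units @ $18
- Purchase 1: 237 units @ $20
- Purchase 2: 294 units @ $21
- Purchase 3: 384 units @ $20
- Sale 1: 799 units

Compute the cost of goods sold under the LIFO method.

COGS = $16,274

Sale 1 (799) [LIFO — newest first]: 384 @ $20 + 294 @ $21 + 121 @ $20 = $16,274
Ending inventory: 35 @ $18 + 116 @ $20 = $2,950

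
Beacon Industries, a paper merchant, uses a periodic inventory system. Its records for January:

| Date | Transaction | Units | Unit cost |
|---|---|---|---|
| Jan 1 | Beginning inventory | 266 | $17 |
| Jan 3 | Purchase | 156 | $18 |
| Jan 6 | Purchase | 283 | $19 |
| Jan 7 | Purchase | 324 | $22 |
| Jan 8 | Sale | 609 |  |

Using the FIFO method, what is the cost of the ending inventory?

Ending inventory = $8,952

Jan 8, 609 sold [FIFO — oldest first]: 266 @ $17 + 156 @ $18 + 187 @ $19 = $10,883
Ending inventory: 96 @ $19 + 324 @ $22 = $8,952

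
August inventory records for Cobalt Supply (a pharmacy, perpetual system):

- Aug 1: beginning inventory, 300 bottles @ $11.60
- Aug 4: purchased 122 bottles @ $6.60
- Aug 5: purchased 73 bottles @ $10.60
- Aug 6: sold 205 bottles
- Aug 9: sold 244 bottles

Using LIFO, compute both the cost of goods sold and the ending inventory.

Aug 6, 205 sold [LIFO — newest first]: 73 @ $10.60 + 122 @ $6.60 + 10 @ $11.60 = $1,695.00
Aug 9, 244 sold [LIFO — newest first]: 244 @ $11.60 = $2,830.40
Total COGS = $1,695.00 + $2,830.40 = $4,525.40
Ending inventory: 46 @ $11.60 = $533.60

COGS = $4,525.40; ending inventory = $533.60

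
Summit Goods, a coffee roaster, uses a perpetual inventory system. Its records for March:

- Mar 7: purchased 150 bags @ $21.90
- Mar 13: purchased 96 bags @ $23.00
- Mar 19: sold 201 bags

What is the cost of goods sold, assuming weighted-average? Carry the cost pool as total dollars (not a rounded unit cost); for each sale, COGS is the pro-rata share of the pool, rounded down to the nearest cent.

After Mar 7: 150 on hand, pool $3,285.00 (≈ $21.9000 each)
After Mar 13: 246 on hand, pool $5,493.00 (≈ $22.3293 each)
Mar 19, sell 201: 201/246 × $5,493.00 → $4,488.18
Ending inventory (cost pool remaining) = $1,004.82

COGS = $4,488.18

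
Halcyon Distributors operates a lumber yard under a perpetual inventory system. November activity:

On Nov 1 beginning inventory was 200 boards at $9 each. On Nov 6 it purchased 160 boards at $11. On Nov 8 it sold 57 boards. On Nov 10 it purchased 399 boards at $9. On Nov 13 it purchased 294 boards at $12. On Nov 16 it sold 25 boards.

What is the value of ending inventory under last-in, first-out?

Ending inventory = $9,752

Nov 8, 57 sold [LIFO — newest first]: 57 @ $11 = $627
Nov 16, 25 sold [LIFO — newest first]: 25 @ $12 = $300
Total COGS = $627 + $300 = $927
Ending inventory: 200 @ $9 + 103 @ $11 + 399 @ $9 + 269 @ $12 = $9,752
Check: goods available $10,679 = COGS $927 + ending $9,752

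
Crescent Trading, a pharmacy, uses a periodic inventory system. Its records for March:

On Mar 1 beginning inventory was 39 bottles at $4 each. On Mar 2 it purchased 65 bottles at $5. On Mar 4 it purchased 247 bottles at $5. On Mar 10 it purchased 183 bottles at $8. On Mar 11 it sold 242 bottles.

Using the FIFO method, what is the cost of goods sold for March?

Mar 11, 242 sold [FIFO — oldest first]: 39 @ $4 + 65 @ $5 + 138 @ $5 = $1,171
Ending inventory: 109 @ $5 + 183 @ $8 = $2,009
Check: goods available $3,180 = COGS $1,171 + ending $2,009

COGS = $1,171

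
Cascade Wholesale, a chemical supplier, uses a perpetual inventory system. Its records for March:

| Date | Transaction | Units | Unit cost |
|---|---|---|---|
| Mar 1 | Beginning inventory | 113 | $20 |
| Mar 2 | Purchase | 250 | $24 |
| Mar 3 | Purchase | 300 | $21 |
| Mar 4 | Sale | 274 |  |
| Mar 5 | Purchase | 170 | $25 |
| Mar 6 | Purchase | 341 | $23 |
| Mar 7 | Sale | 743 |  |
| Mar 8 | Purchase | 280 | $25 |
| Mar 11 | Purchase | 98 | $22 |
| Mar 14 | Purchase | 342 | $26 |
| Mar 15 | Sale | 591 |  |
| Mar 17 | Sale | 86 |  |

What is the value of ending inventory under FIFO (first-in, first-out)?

Ending inventory = $5,200

Mar 4, 274 sold [FIFO — oldest first]: 113 @ $20 + 161 @ $24 = $6,124
Mar 7, 743 sold [FIFO — oldest first]: 89 @ $24 + 300 @ $21 + 170 @ $25 + 184 @ $23 = $16,918
Mar 15, 591 sold [FIFO — oldest first]: 157 @ $23 + 280 @ $25 + 98 @ $22 + 56 @ $26 = $14,223
Mar 17, 86 sold [FIFO — oldest first]: 86 @ $26 = $2,236
Total COGS = $6,124 + $16,918 + $14,223 + $2,236 = $39,501
Ending inventory: 200 @ $26 = $5,200
Check: goods available $44,701 = COGS $39,501 + ending $5,200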